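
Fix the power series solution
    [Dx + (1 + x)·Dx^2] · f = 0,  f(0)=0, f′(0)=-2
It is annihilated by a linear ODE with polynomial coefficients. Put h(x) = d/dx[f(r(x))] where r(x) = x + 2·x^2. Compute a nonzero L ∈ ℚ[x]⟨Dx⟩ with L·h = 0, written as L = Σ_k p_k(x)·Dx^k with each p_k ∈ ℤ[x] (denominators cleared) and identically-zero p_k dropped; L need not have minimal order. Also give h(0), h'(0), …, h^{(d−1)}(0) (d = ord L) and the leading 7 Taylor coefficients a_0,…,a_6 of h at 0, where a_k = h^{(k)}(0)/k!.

f: a_k = 0, -2, 1, -2/3, 1/2, -2/5, 1/3, …
Change of var in L_f (x↦r) gives L₀.
Differentiate: ansatz ord ≤ ord L₀ ⇒ L.
L = (-3 + 4·x + 8·x^2) + (1 + 5·x + 6·x^2 + 8·x^3)·Dx  (order 1).
h: a_k = -2, -6, 10, 2, -22, 18, 26, …
ICs: h(0) = -2.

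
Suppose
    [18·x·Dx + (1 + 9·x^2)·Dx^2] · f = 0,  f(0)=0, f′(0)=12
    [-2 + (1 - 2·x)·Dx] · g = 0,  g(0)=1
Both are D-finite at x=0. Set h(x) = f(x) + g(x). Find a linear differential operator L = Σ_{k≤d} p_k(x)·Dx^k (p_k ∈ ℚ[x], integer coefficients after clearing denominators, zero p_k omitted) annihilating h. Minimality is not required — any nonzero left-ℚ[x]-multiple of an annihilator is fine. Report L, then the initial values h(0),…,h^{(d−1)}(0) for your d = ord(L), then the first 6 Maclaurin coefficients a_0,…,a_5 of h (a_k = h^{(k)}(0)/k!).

f: a_k = 0, 12, 0, -36, 0, 972/5, …
g: a_k = 1, 2, 4, 8, 16, 32, …
Sum ⇒ L₀ = lclm(L_f,L_g) in ℚ(x)⟨Dx⟩.
L = (36 - 288·x - 972·x^2)·Dx + (-21 + 36·x - 9·x^2 - 972·x^3)·Dx^2 + (2 + 5·x + 45·x^3 - 162·x^4)·Dx^3  (order 3).
h: a_k = 1, 14, 4, -28, 16, 1132/5, …
ICs: h(0) = 1, h′(0) = 14, h′′(0) = 8.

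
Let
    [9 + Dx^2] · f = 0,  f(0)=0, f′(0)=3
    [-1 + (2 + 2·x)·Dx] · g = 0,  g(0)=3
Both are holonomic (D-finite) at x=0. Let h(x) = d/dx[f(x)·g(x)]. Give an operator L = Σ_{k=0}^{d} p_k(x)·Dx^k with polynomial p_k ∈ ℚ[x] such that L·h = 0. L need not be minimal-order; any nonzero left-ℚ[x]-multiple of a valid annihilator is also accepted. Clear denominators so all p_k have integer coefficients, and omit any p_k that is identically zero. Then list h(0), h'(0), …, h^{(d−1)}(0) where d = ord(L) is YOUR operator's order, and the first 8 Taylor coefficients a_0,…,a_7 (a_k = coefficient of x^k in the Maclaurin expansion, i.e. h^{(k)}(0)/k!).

L = (551 + 1968·x + 2712·x^2 + 1728·x^3 + 432·x^4) + (-44 - 140·x - 144·x^2 - 48·x^3)·Dx + (52 + 200·x + 292·x^2 + 192·x^3 + 48·x^4)·Dx^2  (order 2).
h: a_k = 9, 9, -351/8, -99/4, 4743/128, 9369/640, -61587/5120, -7101/1792, …
ICs: h(0) = 9, h′(0) = 9.

f: a_k = 0, 3, 0, -9/2, 0, 81/40, 0, -243/560, …
g: a_k = 3, 3/2, -3/8, 3/16, -15/128, 21/256, -63/1024, 99/2048, …
L₀ := L_f ⊗_s L_g (sym. prod.), ord ≤ 2.
h₀' ⇒ L via d/dx closure of L₀.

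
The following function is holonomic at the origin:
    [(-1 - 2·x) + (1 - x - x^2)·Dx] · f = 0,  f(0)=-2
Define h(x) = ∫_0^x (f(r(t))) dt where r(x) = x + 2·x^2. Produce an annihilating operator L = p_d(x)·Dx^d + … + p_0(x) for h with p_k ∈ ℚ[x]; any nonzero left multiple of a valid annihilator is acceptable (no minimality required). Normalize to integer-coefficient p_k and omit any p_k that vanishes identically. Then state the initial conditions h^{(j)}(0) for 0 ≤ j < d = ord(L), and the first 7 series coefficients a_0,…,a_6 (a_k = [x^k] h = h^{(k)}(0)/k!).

f: a_k = -2, -2, -4, -6, -10, -16, -26, …
L₀ from L_f via x↦r, Dx↦r'^{-1}Dx.
∫: right-multiply L₀ by Dx.
L = (1 + 6·x + 12·x^2 + 16·x^3)·Dx + (-1 + x + 3·x^2 + 4·x^3 + 4·x^4)·Dx^2  (order 2).
h: a_k = 0, -2, -1, -8/3, -11/2, -62/5, -28, …
ICs: h(0) = 0, h′(0) = -2.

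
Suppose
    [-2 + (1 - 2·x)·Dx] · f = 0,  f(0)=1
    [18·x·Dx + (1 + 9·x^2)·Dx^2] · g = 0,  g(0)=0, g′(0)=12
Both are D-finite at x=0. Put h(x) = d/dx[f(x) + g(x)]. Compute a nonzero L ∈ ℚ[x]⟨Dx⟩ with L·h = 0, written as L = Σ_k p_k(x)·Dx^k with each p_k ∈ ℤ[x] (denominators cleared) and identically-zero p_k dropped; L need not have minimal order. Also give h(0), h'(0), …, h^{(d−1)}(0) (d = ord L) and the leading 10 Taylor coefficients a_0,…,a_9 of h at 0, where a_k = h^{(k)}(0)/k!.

f: a_k = 1, 2, 4, 8, 16, 32, 64, 128, 256, 512, …
g: a_k = 0, 12, 0, -36, 0, 972/5, 0, -8748/7, 0, 8748, …
L₀ := lclm(L_f,L_g); ord L₀ ≤ 1+2.
Differentiate: ansatz ord ≤ ord L₀ ⇒ L.
L = (-36 + 288·x + 972·x^2) + (21 - 36·x + 9·x^2 + 972·x^3)·Dx + (-2 - 5·x - 45·x^3 + 162·x^4)·Dx^2  (order 2).
h: a_k = 14, 8, -84, 64, 1132, 384, -7852, 2048, 83340, 10240, …
ICs: h(0) = 14, h′(0) = 8.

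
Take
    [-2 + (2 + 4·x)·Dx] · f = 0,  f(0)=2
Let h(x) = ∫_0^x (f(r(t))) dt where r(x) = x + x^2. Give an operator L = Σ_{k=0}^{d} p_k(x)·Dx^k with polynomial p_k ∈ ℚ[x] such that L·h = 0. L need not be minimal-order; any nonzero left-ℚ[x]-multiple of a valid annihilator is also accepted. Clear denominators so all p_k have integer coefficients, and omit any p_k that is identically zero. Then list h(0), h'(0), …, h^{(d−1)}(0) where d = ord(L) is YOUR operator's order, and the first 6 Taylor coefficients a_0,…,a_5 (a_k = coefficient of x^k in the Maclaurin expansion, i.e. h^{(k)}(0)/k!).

f: a_k = 2, 2, -1, 1, -5/4, 7/4, …
f∘r: x↦r, Dx↦Dx/r' in L_f ⇒ L₀.
h=∫₀ˣh₀: take L = L₀·Dx.
L = (-1 - 2·x)·Dx + (1 + 2·x + 2·x^2)·Dx^2  (order 2).
h: a_k = 0, 2, 1, 1/3, -1/4, 3/20, …
ICs: h(0) = 0, h′(0) = 2.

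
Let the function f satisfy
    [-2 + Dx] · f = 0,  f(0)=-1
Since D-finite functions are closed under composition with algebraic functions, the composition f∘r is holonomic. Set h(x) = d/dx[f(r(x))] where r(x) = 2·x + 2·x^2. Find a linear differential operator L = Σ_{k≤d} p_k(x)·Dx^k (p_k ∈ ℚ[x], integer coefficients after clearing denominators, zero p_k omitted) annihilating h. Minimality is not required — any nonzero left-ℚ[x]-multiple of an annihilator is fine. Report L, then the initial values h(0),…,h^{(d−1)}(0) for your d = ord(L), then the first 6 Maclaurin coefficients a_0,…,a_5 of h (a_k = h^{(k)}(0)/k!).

f: a_k = -1, -2, -2, -4/3, -2/3, -4/15, …
f∘r: x↦r, Dx↦Dx/r' in L_f ⇒ L₀.
Derive L from L₀ (diff closure).
L = (6 + 16·x + 16·x^2) + (-1 - 2·x)·Dx  (order 1).
h: a_k = -4, -24, -80, -608/3, -416, -11072/15, …
ICs: h(0) = -4.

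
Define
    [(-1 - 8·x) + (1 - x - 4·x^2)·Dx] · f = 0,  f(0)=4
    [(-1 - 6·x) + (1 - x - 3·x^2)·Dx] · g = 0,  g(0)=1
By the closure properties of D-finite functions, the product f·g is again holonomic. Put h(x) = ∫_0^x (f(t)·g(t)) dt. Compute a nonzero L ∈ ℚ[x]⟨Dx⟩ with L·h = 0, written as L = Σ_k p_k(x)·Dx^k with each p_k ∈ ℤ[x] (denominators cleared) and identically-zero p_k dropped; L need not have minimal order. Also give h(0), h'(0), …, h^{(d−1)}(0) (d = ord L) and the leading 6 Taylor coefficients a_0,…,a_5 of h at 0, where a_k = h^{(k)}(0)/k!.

L = (-2 - 12·x + 21·x^2 + 48·x^3)·Dx + (1 - 2·x - 6·x^2 + 7·x^3 + 12·x^4)·Dx^2  (order 2).
h: a_k = 0, 4, 4, 40/3, 25, 336/5, …
ICs: h(0) = 0, h′(0) = 4.

f: a_k = 4, 4, 20, 36, 116, 260, …
g: a_k = 1, 1, 4, 7, 19, 40, …
Sym-product of L_f,L_g gives L₀ (≤ ord 1).
Integrate: L := L₀·Dx.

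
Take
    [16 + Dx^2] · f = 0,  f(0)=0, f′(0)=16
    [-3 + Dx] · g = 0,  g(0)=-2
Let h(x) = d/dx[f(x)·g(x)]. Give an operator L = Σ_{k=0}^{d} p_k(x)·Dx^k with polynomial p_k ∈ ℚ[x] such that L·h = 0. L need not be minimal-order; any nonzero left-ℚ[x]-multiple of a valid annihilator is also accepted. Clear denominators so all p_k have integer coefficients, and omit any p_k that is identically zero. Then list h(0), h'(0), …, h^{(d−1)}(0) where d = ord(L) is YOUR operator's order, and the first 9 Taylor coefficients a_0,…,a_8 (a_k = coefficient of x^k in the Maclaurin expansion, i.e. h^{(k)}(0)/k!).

L = 25 - 6·Dx + Dx^2  (order 2).
h: a_k = -32, -192, -176, 448, 3116/3, 3432/5, -8062/45, -8432/15, -430441/1260, …
ICs: h(0) = -32, h′(0) = -192.

f: a_k = 0, 16, 0, -128/3, 0, 512/15, 0, -4096/315, 0, …
g: a_k = -2, -6, -9, -9, -27/4, -81/20, -81/40, -243/280, -729/2240, …
h₀=f·g: eliminate ⇒ L₀, order ≤ 2·1.
Derive L from L₀ (diff closure).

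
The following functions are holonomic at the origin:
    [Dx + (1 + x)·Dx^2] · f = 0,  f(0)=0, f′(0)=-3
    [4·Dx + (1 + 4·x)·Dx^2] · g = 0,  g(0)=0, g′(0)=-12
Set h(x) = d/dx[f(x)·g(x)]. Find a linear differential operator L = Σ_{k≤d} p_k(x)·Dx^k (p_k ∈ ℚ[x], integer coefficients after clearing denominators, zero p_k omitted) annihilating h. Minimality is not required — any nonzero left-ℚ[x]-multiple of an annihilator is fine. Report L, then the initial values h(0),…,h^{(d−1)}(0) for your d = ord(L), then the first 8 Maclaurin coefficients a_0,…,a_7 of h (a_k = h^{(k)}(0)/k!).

f: a_k = 0, -3, 3/2, -1, 3/4, -3/5, 1/2, -3/7, …
g: a_k = 0, -12, 24, -64, 192, -3072/5, 2048, -49152/7, …
Product ⇒ symmetric product L₀, ord ≤ 4.
h=h₀': d/dx-closure on L₀ ⇒ L.
L = (136 + 320·x + 256·x^2) + (290 + 1464·x + 2400·x^2 + 1280·x^3)·Dx + (92 + 740·x + 1992·x^2 + 2240·x^3 + 896·x^4)·Dx^2 + (5 + 58·x + 245·x^2 + 464·x^3 + 400·x^4 + 128·x^5)·Dx^3  (order 3).
h: a_k = 0, 72, -270, 960, -3525, 66612/5, -51282, 6986304/35, …
ICs: h(0) = 0, h′(0) = 72, h′′(0) = -540.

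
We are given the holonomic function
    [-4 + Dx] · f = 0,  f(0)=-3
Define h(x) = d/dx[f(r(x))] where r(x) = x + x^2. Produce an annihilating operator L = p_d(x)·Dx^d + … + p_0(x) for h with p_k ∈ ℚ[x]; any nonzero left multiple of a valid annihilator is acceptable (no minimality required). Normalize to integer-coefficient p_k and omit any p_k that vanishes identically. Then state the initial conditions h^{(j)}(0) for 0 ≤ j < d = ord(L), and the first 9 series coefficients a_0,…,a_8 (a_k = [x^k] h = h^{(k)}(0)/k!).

f: a_k = -3, -12, -24, -32, -32, -128/5, -256/15, -1024/105, -512/105, …
L₀ from L_f via x↦r, Dx↦r'^{-1}Dx.
h₀' ⇒ L via d/dx closure of L₀.
L = (6 + 16·x + 16·x^2) + (-1 - 2·x)·Dx  (order 1).
h: a_k = -12, -72, -240, -608, -1248, -11072/5, -52096/15, -34560/7, -675968/105, …
ICs: h(0) = -12.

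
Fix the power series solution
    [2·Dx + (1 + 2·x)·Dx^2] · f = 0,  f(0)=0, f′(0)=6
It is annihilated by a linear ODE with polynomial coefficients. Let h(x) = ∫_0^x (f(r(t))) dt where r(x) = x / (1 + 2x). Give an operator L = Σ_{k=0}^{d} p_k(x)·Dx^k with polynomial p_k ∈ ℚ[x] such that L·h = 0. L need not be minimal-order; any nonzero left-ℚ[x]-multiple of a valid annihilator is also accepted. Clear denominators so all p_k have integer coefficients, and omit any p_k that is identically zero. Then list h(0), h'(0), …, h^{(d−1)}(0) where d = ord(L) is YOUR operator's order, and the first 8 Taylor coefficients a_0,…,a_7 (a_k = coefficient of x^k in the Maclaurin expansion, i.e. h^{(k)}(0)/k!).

L = (6 + 16·x)·Dx^2 + (1 + 6·x + 8·x^2)·Dx^3  (order 3).
h: a_k = 0, 0, 3, -6, 14, -36, 496/5, -288, …
ICs: h(0) = 0, h′(0) = 0, h′′(0) = 6.

f: a_k = 0, 6, -6, 8, -12, 96/5, -32, 384/7, …
f∘r: x↦r, Dx↦Dx/r' in L_f ⇒ L₀.
h=∫₀ˣh₀: take L = L₀·Dx.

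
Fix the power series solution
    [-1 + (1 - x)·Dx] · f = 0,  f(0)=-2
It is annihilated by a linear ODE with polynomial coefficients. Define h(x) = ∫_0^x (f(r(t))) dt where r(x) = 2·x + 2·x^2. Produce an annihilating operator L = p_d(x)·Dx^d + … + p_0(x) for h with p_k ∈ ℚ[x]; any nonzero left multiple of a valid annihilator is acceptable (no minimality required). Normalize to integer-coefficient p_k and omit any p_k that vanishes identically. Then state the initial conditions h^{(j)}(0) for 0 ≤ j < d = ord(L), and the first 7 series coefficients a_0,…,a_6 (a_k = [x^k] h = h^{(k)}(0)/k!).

f: a_k = -2, -2, -2, -2, -2, -2, -2, …
L₀ from L_f via x↦r, Dx↦r'^{-1}Dx.
h=∫₀ˣh₀: take L = L₀·Dx.
L = (2 + 4·x)·Dx + (-1 + 2·x + 2·x^2)·Dx^2  (order 2).
h: a_k = 0, -2, -2, -4, -8, -88/5, -40, …
ICs: h(0) = 0, h′(0) = -2.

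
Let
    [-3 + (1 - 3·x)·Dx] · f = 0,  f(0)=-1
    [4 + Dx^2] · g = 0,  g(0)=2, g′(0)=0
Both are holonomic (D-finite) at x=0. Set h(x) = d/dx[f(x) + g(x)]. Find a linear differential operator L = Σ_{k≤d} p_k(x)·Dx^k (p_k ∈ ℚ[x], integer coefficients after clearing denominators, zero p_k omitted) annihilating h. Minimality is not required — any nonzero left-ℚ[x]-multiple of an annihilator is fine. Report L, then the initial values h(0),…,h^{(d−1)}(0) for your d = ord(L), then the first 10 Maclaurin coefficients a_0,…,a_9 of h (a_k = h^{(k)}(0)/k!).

L = (1344 - 288·x + 432·x^2) + (-116 + 396·x - 216·x^2 + 216·x^3)·Dx + (336 - 72·x + 108·x^2)·Dx^2 + (-29 + 99·x - 54·x^2 + 54·x^3)·Dx^3  (order 3).
h: a_k = -3, -26, -81, -956/3, -1215, -65626/15, -15309, -16533688/315, -177147, -1674039166/2835, …
ICs: h(0) = -3, h′(0) = -26, h′′(0) = -162.

f: a_k = -1, -3, -9, -27, -81, -243, -729, -2187, -6561, -19683, …
g: a_k = 2, 0, -4, 0, 4/3, 0, -8/45, 0, 4/315, 0, …
L₀ := lclm(L_f,L_g); ord L₀ ≤ 1+2.
Differentiate: ansatz ord ≤ ord L₀ ⇒ L.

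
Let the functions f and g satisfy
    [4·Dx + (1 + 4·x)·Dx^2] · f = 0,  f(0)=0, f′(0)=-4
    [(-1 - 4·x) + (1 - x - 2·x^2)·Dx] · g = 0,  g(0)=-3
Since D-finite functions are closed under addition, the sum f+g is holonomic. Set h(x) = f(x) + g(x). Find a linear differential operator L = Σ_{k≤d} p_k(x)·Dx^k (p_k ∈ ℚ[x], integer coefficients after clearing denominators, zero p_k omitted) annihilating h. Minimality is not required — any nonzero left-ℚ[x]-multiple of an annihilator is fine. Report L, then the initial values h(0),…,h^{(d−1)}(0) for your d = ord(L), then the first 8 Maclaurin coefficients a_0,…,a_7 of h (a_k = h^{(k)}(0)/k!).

f: a_k = 0, -4, 8, -64/3, 64, -1024/5, 2048/3, -16384/7, …
g: a_k = -3, -3, -9, -15, -33, -63, -129, -255, …
f+g: L₀ = lclm(L_f,L_g), ord ≤ 2+1.
L = (-156 - 624·x - 1440·x^2 - 768·x^3 - 768·x^4)·Dx + (1 - 160·x - 1064·x^2 - 1952·x^3 - 1600·x^4 - 1280·x^5)·Dx^2 + (5 + 39·x + 66·x^2 - 80·x^3 - 240·x^4 - 384·x^5 - 256·x^6)·Dx^3  (order 3).
h: a_k = -3, -7, -1, -109/3, 31, -1339/5, 1661/3, -18169/7, …
ICs: h(0) = -3, h′(0) = -7, h′′(0) = -2.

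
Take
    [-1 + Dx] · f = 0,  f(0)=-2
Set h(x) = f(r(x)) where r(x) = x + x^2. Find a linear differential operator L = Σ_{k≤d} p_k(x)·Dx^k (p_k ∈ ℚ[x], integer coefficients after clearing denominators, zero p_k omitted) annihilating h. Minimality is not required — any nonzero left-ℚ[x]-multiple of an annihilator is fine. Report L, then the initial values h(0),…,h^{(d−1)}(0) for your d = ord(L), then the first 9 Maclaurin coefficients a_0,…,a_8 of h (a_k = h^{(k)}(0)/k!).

f: a_k = -2, -2, -1, -1/3, -1/12, -1/60, -1/360, -1/2520, -1/20160, …
L₀ from L_f via x↦r, Dx↦r'^{-1}Dx.
L = (-1 - 2·x) + Dx  (order 1).
h: a_k = -2, -2, -3, -7/3, -25/12, -27/20, -331/360, -1303/2520, -1979/6720, …
ICs: h(0) = -2.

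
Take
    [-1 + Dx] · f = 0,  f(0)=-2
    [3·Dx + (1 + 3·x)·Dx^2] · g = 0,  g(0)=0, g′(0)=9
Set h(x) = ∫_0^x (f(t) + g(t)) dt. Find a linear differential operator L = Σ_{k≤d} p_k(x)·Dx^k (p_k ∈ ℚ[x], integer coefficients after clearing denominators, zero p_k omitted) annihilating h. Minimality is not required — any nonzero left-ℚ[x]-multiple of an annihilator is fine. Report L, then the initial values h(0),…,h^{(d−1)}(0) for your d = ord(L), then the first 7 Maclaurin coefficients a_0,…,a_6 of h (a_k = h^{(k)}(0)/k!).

L = (-21 - 9·x)·Dx^2 + (17 - 6·x - 9·x^2)·Dx^3 + (4 + 15·x + 9·x^2)·Dx^4  (order 4).
h: a_k = 0, -2, 7/2, -29/6, 20/3, -73/6, 8747/360, …
ICs: h(0) = 0, h′(0) = -2, h′′(0) = 7, h′′′(0) = -29.

f: a_k = -2, -2, -1, -1/3, -1/12, -1/60, -1/360, …
g: a_k = 0, 9, -27/2, 27, -243/4, 729/5, -729/2, …
L₀ := lclm(L_f,L_g); ord L₀ ≤ 1+2.
h=∫₀ˣh₀: take L = L₀·Dx.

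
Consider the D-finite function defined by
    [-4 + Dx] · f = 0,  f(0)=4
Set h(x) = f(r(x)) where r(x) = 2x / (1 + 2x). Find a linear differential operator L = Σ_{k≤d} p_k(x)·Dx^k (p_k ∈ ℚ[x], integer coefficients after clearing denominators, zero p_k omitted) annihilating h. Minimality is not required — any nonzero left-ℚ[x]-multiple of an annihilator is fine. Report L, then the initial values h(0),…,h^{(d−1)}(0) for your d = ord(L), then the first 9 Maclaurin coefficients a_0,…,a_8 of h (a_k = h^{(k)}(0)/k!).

L = -8 + (1 + 4·x + 4·x^2)·Dx  (order 1).
h: a_k = 4, 32, 64, -128/3, -256/3, 3584/15, -11264/45, -34816/315, 323584/315, …
ICs: h(0) = 4.

f: a_k = 4, 16, 32, 128/3, 128/3, 512/15, 1024/45, 4096/315, 2048/315, …
L₀ from L_f via x↦r, Dx↦r'^{-1}Dx.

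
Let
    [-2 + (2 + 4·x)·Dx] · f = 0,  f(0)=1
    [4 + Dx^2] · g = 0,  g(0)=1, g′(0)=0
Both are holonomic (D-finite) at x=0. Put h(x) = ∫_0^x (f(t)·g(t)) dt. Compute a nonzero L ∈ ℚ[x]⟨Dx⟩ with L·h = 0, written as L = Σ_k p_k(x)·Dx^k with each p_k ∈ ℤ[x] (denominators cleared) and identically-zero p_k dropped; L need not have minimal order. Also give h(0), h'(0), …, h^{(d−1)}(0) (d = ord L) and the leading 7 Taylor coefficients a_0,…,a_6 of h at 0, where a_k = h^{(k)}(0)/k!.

L = (7 + 16·x + 16·x^2)·Dx + (-2 - 4·x)·Dx^2 + (1 + 4·x + 4·x^2)·Dx^3  (order 3).
h: a_k = 0, 1, 1/2, -5/6, -3/8, 5/24, 13/144, …
ICs: h(0) = 0, h′(0) = 1, h′′(0) = 1.

f: a_k = 1, 1, -1/2, 1/2, -5/8, 7/8, -21/16, …
g: a_k = 1, 0, -2, 0, 2/3, 0, -4/45, …
L₀ := L_f ⊗_s L_g (sym. prod.), ord ≤ 2.
h=∫h₀ ⇒ L = L₀·Dx.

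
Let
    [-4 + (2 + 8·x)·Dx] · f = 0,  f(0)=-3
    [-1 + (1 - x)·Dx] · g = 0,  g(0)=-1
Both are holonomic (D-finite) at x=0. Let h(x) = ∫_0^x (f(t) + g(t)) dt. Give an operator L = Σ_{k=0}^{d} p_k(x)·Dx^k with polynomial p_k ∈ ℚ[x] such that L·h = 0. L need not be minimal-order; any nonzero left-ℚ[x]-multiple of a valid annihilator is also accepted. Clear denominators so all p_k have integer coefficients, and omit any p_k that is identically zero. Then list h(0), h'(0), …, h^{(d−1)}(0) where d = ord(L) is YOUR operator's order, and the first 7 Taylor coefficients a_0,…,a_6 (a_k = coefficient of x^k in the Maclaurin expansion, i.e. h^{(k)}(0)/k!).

L = (8 + 12·x)·Dx + (-6 - 8·x - 36·x^2)·Dx^2 + (-1 + 3·x + 22·x^2 - 24·x^3)·Dx^3  (order 3).
h: a_k = 0, -4, -7/2, 5/3, -13/4, 29/5, -85/6, …
ICs: h(0) = 0, h′(0) = -4, h′′(0) = -7.

f: a_k = -3, -6, 6, -12, 30, -84, 252, …
g: a_k = -1, -1, -1, -1, -1, -1, -1, …
L₀ := lclm(L_f,L_g); ord L₀ ≤ 1+1.
∫: right-multiply L₀ by Dx.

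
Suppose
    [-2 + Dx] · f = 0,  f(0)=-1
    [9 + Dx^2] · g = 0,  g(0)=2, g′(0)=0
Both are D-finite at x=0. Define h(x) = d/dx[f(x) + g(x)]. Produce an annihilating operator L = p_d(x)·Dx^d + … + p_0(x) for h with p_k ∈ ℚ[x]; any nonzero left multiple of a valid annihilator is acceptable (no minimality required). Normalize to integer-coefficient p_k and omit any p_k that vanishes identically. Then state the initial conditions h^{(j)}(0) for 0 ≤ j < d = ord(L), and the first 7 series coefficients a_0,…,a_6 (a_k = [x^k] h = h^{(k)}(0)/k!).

L = 18 - 9·Dx + 2·Dx^2 - Dx^3  (order 3).
h: a_k = -2, -22, -4, 73/3, -4/3, -761/60, -8/45, …
ICs: h(0) = -2, h′(0) = -22, h′′(0) = -8.

f: a_k = -1, -2, -2, -4/3, -2/3, -4/15, -4/45, …
g: a_k = 2, 0, -9, 0, 27/4, 0, -81/40, …
h₀=f+g: left-lcm gives L₀, ord ≤ 3.
Derive L from L₀ (diff closure).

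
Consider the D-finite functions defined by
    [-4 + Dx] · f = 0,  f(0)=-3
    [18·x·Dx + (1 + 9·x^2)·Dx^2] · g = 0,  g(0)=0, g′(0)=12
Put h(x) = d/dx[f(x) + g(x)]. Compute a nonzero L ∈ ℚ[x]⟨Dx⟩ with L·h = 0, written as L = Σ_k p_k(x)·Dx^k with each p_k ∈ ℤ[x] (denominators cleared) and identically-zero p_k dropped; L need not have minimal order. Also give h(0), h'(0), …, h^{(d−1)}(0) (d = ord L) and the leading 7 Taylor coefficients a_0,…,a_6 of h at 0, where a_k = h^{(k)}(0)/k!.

f: a_k = -3, -12, -24, -32, -32, -128/5, -256/15, …
g: a_k = 0, 12, 0, -36, 0, 972/5, 0, …
L₀ := lclm(L_f,L_g); ord L₀ ≤ 1+2.
h=h₀': d/dx-closure on L₀ ⇒ L.
L = (36 - 144·x - 972·x^2 - 1296·x^3) + (-17 + 99·x^2 - 648·x^4)·Dx + (2 + 9·x + 36·x^2 + 81·x^3 + 162·x^4)·Dx^2  (order 2).
h: a_k = 0, -48, -204, -128, 844, -512/5, -132244/15, …
ICs: h(0) = 0, h′(0) = -48.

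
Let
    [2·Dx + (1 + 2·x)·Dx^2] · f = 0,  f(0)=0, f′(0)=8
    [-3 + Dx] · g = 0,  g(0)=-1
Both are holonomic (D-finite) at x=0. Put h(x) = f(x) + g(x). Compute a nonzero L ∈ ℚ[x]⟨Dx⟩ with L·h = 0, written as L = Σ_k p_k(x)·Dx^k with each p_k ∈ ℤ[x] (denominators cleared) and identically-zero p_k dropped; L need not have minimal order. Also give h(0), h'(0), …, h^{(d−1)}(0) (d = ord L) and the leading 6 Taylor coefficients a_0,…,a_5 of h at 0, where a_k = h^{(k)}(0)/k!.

f: a_k = 0, 8, -8, 32/3, -16, 128/5, …
g: a_k = -1, -3, -9/2, -9/2, -27/8, -81/40, …
Weyl lclm of L_f,L_g ⇒ L₀ (ord ≤ 3).
L = (-42 - 36·x)·Dx + (-1 - 36·x - 36·x^2)·Dx^2 + (5 + 16·x + 12·x^2)·Dx^3  (order 3).
h: a_k = -1, 5, -25/2, 37/6, -155/8, 943/40, …
ICs: h(0) = -1, h′(0) = 5, h′′(0) = -25.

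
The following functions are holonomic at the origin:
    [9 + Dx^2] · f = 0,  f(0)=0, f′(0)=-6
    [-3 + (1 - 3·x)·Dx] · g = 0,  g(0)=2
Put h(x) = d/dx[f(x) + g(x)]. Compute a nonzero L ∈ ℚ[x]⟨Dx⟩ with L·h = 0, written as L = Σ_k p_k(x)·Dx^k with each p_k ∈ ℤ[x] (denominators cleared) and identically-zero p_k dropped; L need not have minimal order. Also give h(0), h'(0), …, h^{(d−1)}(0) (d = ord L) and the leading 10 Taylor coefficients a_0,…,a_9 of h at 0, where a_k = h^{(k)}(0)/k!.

L = (702 - 324·x + 486·x^2) + (-63 + 243·x - 243·x^2 + 243·x^3)·Dx + (78 - 36·x + 54·x^2)·Dx^2 + (-7 + 27·x - 27·x^2 + 27·x^3)·Dx^3  (order 3).
h: a_k = 0, 36, 189, 648, 9639/4, 8748, 1224963/40, 104976, 793616373/2240, 1180980, …
ICs: h(0) = 0, h′(0) = 36, h′′(0) = 378.

f: a_k = 0, -6, 0, 9, 0, -81/20, 0, 243/280, 0, -243/2240, …
g: a_k = 2, 6, 18, 54, 162, 486, 1458, 4374, 13122, 39366, …
Sum ⇒ L₀ = lclm(L_f,L_g) in ℚ(x)⟨Dx⟩.
Differentiate: ansatz ord ≤ ord L₀ ⇒ L.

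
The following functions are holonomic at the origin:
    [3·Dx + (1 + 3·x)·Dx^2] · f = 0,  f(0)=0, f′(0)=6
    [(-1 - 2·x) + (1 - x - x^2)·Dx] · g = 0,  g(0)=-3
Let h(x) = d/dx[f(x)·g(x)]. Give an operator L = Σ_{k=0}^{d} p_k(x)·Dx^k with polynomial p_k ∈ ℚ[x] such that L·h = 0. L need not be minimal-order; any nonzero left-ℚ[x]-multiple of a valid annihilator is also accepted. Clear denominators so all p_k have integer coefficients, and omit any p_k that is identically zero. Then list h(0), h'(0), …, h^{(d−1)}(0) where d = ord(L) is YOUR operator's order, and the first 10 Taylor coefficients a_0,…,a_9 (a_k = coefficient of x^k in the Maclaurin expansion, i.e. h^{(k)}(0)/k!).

f: a_k = 0, 6, -9, 18, -81/2, 486/5, -243, 4374/7, -6561/4, 4374, …
g: a_k = -3, -3, -6, -9, -15, -24, -39, -63, -102, -165, …
Product ⇒ symmetric product L₀, ord ≤ 2.
h₀' ⇒ L via d/dx closure of L₀.
L = (102 + 270·x + 324·x^2) + (-3 + 93·x + 324·x^2 + 252·x^3)·Dx + (-5 - 22·x - 4·x^2 + 63·x^3 + 36·x^4)·Dx^2  (order 2).
h: a_k = -18, 18, -189, 270, -2871/2, 15282/5, -115659/10, 1057806/35, -2771091/28, 1974762/7, …
ICs: h(0) = -18, h′(0) = 18.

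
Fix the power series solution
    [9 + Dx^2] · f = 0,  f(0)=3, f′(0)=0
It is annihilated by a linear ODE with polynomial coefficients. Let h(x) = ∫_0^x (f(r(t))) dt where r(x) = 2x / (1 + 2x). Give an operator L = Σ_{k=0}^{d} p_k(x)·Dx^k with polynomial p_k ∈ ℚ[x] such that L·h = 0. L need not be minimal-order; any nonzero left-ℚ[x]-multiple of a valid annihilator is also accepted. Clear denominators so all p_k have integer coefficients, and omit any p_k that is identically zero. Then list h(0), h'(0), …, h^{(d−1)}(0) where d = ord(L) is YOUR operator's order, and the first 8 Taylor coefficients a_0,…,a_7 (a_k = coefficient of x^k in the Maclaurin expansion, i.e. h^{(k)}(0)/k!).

L = 36·Dx + (4 + 24·x + 48·x^2 + 32·x^3)·Dx^2 + (1 + 8·x + 24·x^2 + 32·x^3 + 16·x^4)·Dx^3  (order 3).
h: a_k = 0, 3, 0, -18, 54, -486/5, 72, 1404/5, …
ICs: h(0) = 0, h′(0) = 3, h′′(0) = 0.

f: a_k = 3, 0, -27/2, 0, 81/8, 0, -243/80, 0, …
h₀=f(r): pull back L_f along r ⇒ L₀.
Integrate: L := L₀·Dx.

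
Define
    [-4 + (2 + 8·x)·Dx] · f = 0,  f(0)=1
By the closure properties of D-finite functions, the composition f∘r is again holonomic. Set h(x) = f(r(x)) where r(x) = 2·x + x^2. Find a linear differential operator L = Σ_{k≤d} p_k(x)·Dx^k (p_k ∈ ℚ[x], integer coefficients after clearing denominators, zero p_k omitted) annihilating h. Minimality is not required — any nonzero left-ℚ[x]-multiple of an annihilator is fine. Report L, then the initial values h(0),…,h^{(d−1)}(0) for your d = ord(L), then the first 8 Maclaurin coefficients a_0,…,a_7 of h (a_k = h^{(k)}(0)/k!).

f: a_k = 1, 2, -2, 4, -10, 28, -84, 264, …
Substitute x→r, Dx→(1/r')Dx; clear ⇒ L₀.
L = (-4 - 4·x) + (1 + 8·x + 4·x^2)·Dx  (order 1).
h: a_k = 1, 4, -6, 24, -114, 600, -3372, 19824, …
ICs: h(0) = 1.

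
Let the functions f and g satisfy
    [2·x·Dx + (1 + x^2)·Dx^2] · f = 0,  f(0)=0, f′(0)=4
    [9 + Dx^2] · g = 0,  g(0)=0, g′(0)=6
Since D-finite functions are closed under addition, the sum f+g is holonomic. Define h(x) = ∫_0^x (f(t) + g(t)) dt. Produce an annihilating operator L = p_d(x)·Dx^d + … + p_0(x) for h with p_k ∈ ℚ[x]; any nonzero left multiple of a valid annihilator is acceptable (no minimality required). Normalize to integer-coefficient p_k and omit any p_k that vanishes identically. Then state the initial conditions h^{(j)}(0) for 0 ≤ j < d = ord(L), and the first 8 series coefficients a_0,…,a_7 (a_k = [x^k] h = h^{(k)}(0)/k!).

L = (-54·x + 540·x^3 + 162·x^5)·Dx^2 + (63 + 279·x^2 + 297·x^4 + 81·x^6)·Dx^3 + (-6·x + 60·x^3 + 18·x^5)·Dx^4 + (7 + 31·x^2 + 33·x^4 + 9·x^6)·Dx^5  (order 5).
h: a_k = 0, 0, 5, 0, -31/12, 0, 97/120, 0, …
ICs: h(0) = 0, h′(0) = 0, h′′(0) = 10, h′′′(0) = 0, h′′′′(0) = -62.

f: a_k = 0, 4, 0, -4/3, 0, 4/5, 0, -4/7, …
g: a_k = 0, 6, 0, -9, 0, 81/20, 0, -243/280, …
Sum ⇒ L₀ = lclm(L_f,L_g) in ℚ(x)⟨Dx⟩.
∫: right-multiply L₀ by Dx.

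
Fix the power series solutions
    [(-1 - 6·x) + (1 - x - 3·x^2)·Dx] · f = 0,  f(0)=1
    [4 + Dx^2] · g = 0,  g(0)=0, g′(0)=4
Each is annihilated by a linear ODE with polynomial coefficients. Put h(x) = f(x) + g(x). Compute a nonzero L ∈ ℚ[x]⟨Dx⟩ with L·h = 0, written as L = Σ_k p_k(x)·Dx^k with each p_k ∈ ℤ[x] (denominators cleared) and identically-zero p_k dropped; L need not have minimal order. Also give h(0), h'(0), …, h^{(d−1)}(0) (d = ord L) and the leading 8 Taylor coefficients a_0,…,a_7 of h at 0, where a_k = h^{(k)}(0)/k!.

f: a_k = 1, 1, 4, 7, 19, 40, 97, 217, …
g: a_k = 0, 4, 0, -8/3, 0, 8/15, 0, -16/315, …
Weyl lclm of L_f,L_g ⇒ L₀ (ord ≤ 3).
L = (92 + 608·x + 512·x^2 + 1104·x^3 + 360·x^4 + 432·x^5) + (-24 + 4·x + 24·x^2 + 80·x^3 + 180·x^4 + 216·x^5 + 216·x^6)·Dx + (23 + 152·x + 128·x^2 + 276·x^3 + 90·x^4 + 108·x^5)·Dx^2 + (-6 + x + 6·x^2 + 20·x^3 + 45·x^4 + 54·x^5 + 54·x^6)·Dx^3  (order 3).
h: a_k = 1, 5, 4, 13/3, 19, 608/15, 97, 68339/315, …
ICs: h(0) = 1, h′(0) = 5, h′′(0) = 8.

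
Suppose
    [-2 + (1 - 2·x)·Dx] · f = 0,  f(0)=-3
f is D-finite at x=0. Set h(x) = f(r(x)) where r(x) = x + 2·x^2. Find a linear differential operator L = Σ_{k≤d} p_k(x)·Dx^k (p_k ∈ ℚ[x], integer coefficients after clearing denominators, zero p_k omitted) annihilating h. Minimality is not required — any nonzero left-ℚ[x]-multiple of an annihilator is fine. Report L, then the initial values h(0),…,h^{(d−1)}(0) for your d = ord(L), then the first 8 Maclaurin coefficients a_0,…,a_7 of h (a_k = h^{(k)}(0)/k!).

f: a_k = -3, -6, -12, -24, -48, -96, -192, -384, …
Change of var in L_f (x↦r) gives L₀.
L = (2 + 8·x) + (-1 + 2·x + 4·x^2)·Dx  (order 1).
h: a_k = -3, -6, -24, -72, -240, -768, -2496, -8064, …
ICs: h(0) = -3.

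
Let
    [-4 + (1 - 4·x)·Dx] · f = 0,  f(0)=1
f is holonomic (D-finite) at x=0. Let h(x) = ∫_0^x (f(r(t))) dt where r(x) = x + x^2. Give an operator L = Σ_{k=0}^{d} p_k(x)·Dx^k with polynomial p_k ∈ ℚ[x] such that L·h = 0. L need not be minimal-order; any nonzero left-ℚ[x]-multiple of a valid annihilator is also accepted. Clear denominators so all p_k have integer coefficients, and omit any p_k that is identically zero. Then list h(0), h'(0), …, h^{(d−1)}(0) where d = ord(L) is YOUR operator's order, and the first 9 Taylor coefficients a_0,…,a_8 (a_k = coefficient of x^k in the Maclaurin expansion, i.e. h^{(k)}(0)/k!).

L = (4 + 8·x)·Dx + (-1 + 4·x + 4·x^2)·Dx^2  (order 2).
h: a_k = 0, 1, 2, 20/3, 24, 464/5, 1120/3, 10816/7, 6528, …
ICs: h(0) = 0, h′(0) = 1.

f: a_k = 1, 4, 16, 64, 256, 1024, 4096, 16384, 65536, …
Substitute x→r, Dx→(1/r')Dx; clear ⇒ L₀.
Integrate: L := L₀·Dx.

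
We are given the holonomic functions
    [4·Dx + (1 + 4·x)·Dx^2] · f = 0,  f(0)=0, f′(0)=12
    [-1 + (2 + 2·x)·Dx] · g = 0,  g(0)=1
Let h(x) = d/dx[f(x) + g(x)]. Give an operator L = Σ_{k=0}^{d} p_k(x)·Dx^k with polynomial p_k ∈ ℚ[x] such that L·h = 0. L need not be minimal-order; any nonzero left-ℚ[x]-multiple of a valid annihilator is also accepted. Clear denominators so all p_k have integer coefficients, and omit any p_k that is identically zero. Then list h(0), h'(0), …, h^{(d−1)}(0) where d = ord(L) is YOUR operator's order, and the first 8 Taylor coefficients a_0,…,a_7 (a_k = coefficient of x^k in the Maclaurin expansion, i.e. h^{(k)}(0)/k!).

L = (52 + 16·x) + (125 + 232·x + 80·x^2)·Dx + (14 + 78·x + 96·x^2 + 32·x^3)·Dx^2  (order 2).
h: a_k = 25/2, -193/4, 3075/16, -24581/32, 786467/256, -6291519/512, 100663527/2048, -805306797/4096, …
ICs: h(0) = 25/2, h′(0) = -193/4.

f: a_k = 0, 12, -24, 64, -192, 3072/5, -2048, 49152/7, …
g: a_k = 1, 1/2, -1/8, 1/16, -5/128, 7/256, -21/1024, 33/2048, …
Weyl lclm of L_f,L_g ⇒ L₀ (ord ≤ 3).
h=h₀': d/dx-closure on L₀ ⇒ L.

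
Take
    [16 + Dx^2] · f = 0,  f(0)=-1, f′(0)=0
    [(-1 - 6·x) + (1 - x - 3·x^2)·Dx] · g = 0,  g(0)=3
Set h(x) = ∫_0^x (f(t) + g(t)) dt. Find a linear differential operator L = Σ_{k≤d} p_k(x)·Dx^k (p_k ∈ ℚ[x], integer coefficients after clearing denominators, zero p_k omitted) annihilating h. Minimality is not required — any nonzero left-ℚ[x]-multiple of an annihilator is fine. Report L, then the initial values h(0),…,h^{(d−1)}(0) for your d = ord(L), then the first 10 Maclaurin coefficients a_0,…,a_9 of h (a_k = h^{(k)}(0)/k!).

L = (-464 - 2816·x - 416·x^2 - 2112·x^3 - 5760·x^4 - 6912·x^5)·Dx + (192 - 304·x - 672·x^2 + 1312·x^3 + 1008·x^4 - 3456·x^5 - 3456·x^6)·Dx^2 + (-29 - 176·x - 26·x^2 - 132·x^3 - 360·x^4 - 432·x^5)·Dx^3 + (12 - 19·x - 42·x^2 + 82·x^3 + 63·x^4 - 216·x^5 - 216·x^6)·Dx^4  (order 4).
h: a_k = 0, 2, 3/2, 20/3, 21/4, 139/15, 20, 13351/315, 651/8, 479548/2835, …
ICs: h(0) = 0, h′(0) = 2, h′′(0) = 3, h′′′(0) = 40.

f: a_k = -1, 0, 8, 0, -32/3, 0, 256/45, 0, -512/315, 0, …
g: a_k = 3, 3, 12, 21, 57, 120, 291, 651, 1524, 3477, …
Sum ⇒ L₀ = lclm(L_f,L_g) in ℚ(x)⟨Dx⟩.
h=∫₀ˣh₀: take L = L₀·Dx.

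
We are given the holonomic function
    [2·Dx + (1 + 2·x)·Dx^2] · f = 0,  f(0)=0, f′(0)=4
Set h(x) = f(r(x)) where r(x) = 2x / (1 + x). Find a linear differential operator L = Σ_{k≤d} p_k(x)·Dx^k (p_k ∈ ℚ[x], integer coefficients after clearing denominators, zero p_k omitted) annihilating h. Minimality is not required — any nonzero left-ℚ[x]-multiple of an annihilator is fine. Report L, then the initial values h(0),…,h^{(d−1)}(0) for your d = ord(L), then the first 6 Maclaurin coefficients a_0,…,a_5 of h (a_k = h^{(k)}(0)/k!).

f: a_k = 0, 4, -4, 16/3, -8, 64/5, …
h₀=f(r): pull back L_f along r ⇒ L₀.
L = (6 + 10·x)·Dx + (1 + 6·x + 5·x^2)·Dx^2  (order 2).
h: a_k = 0, 8, -24, 248/3, -312, 6248/5, …
ICs: h(0) = 0, h′(0) = 8.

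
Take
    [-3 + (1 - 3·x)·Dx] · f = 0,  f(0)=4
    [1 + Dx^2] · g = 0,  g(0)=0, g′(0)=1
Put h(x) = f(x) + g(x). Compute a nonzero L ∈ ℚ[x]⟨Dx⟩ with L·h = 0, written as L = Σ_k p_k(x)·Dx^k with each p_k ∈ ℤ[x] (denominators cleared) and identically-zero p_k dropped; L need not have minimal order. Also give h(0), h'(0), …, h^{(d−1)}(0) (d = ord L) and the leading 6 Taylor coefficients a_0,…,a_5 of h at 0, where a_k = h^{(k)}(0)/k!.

f: a_k = 4, 12, 36, 108, 324, 972, …
g: a_k = 0, 1, 0, -1/6, 0, 1/120, …
h₀=f+g: left-lcm gives L₀, ord ≤ 3.
L = (165 - 18·x + 27·x^2) + (-19 + 63·x - 27·x^2 + 27·x^3)·Dx + (165 - 18·x + 27·x^2)·Dx^2 + (-19 + 63·x - 27·x^2 + 27·x^3)·Dx^3  (order 3).
h: a_k = 4, 13, 36, 647/6, 324, 116641/120, …
ICs: h(0) = 4, h′(0) = 13, h′′(0) = 72.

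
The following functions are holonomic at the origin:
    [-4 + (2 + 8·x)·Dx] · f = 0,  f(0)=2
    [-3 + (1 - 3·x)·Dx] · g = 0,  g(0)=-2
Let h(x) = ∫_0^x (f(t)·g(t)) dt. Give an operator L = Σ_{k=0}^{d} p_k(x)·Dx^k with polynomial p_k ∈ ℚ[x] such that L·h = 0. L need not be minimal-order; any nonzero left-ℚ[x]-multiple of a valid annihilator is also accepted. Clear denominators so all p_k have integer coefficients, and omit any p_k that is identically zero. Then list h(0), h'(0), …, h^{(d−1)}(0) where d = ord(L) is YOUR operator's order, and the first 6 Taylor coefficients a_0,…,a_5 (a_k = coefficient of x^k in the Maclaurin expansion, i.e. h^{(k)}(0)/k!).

L = (5 + 6·x)·Dx + (-1 - x + 12·x^2)·Dx^2  (order 2).
h: a_k = 0, -4, -10, -52/3, -43, -476/5, …
ICs: h(0) = 0, h′(0) = -4.

f: a_k = 2, 4, -4, 8, -20, 56, …
g: a_k = -2, -6, -18, -54, -162, -486, …
f·g: L₀ = L_f ⊗_s L_g, ord ≤ 1·1.
h=∫₀ˣh₀: take L = L₀·Dx.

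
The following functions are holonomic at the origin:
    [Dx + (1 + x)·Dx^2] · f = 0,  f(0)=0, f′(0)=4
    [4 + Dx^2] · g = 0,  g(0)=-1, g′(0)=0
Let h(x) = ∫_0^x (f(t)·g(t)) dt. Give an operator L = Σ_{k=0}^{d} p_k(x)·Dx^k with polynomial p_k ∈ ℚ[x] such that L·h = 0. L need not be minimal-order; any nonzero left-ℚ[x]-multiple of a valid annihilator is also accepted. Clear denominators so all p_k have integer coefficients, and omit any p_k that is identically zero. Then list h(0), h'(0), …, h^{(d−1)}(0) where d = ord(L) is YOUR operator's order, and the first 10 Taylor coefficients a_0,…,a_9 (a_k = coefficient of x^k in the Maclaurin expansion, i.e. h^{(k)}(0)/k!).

L = (168 + 864·x + 1456·x^2 + 1024·x^3 + 256·x^4)·Dx + (112 + 368·x + 384·x^2 + 128·x^3)·Dx^2 + (102 + 464·x + 744·x^2 + 512·x^3 + 128·x^4)·Dx^3 + (28 + 92·x + 96·x^2 + 32·x^3)·Dx^4 + (15 + 62·x + 95·x^2 + 64·x^3 + 16·x^4)·Dx^5  (order 5).
h: a_k = 0, 0, -2, 2/3, 5/3, -3/5, -2/15, 0, 13/210, -31/810, …
ICs: h(0) = 0, h′(0) = 0, h′′(0) = -4, h′′′(0) = 4, h′′′′(0) = 40.

f: a_k = 0, 4, -2, 4/3, -1, 4/5, -2/3, 4/7, -1/2, 4/9, …
g: a_k = -1, 0, 2, 0, -2/3, 0, 4/45, 0, -2/315, 0, …
h₀=f·g: eliminate ⇒ L₀, order ≤ 2·2.
Integrate: L := L₀·Dx.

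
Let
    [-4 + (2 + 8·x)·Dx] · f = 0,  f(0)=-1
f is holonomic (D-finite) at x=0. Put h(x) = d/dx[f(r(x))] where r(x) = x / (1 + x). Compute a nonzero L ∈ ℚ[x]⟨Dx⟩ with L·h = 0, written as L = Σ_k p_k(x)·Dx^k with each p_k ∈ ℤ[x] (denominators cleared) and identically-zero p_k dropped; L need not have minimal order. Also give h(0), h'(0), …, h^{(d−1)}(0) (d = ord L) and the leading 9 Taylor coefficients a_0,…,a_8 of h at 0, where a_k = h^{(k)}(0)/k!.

f: a_k = -1, -2, 2, -4, 10, -28, 84, -264, 858, …
Substitute x→r, Dx→(1/r')Dx; clear ⇒ L₀.
Differentiate: ansatz ord ≤ ord L₀ ⇒ L.
L = (-4 - 10·x) + (-1 - 6·x - 5·x^2)·Dx  (order 1).
h: a_k = -2, 8, -30, 120, -510, 2256, -10234, 47200, -220230, …
ICs: h(0) = -2.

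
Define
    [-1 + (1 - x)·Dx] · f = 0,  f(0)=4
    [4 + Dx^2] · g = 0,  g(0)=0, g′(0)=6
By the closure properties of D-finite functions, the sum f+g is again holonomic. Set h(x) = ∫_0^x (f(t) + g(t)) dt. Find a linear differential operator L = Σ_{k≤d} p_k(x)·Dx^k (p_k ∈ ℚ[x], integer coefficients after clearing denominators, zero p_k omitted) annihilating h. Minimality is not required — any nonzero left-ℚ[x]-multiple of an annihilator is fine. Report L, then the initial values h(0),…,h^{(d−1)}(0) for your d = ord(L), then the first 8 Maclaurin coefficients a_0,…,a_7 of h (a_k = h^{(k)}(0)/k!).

f: a_k = 4, 4, 4, 4, 4, 4, 4, 4, …
g: a_k = 0, 6, 0, -4, 0, 4/5, 0, -8/105, …
Sum ⇒ L₀ = lclm(L_f,L_g) in ℚ(x)⟨Dx⟩.
h=∫₀ˣh₀: take L = L₀·Dx.
L = (20 - 16·x + 8·x^2)·Dx + (-12 + 28·x - 24·x^2 + 8·x^3)·Dx^2 + (5 - 4·x + 2·x^2)·Dx^3 + (-3 + 7·x - 6·x^2 + 2·x^3)·Dx^4  (order 4).
h: a_k = 0, 4, 5, 4/3, 0, 4/5, 4/5, 4/7, …
ICs: h(0) = 0, h′(0) = 4, h′′(0) = 10, h′′′(0) = 8.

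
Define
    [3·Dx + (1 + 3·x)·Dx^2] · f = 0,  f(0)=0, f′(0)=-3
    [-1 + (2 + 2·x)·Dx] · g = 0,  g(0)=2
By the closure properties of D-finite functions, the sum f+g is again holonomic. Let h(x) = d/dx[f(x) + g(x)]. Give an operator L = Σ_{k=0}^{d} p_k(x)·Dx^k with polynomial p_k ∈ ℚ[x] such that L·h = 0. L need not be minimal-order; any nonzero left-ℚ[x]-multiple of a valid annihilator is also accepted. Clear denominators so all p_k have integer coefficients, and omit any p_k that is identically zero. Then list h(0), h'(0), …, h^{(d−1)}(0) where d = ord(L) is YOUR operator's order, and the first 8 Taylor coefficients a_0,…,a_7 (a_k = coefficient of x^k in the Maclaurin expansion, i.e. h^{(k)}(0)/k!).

f: a_k = 0, -3, 9/2, -9, 81/4, -243/5, 243/2, -2187/7, …
g: a_k = 2, 1, -1/4, 1/8, -5/64, 7/128, -21/512, 33/1024, …
L₀ := lclm(L_f,L_g); ord L₀ ≤ 2+1.
h=h₀': d/dx-closure on L₀ ⇒ L.
L = (27 + 9·x) + (69 + 126·x + 45·x^2)·Dx + (10 + 46·x + 54·x^2 + 18·x^3)·Dx^2  (order 2).
h: a_k = -2, 17/2, -213/8, 1291/16, -31069/128, 186561/256, -2239257/1024, 13436499/2048, …
ICs: h(0) = -2, h′(0) = 17/2.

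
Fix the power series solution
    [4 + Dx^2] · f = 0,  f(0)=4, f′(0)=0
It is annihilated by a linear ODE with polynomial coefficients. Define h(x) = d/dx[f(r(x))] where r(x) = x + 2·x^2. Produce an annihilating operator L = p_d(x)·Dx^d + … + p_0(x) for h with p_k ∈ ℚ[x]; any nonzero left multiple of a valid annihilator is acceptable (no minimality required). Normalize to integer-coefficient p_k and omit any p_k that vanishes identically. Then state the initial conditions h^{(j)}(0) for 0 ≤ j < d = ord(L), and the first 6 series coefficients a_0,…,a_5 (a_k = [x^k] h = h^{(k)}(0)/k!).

f: a_k = 4, 0, -8, 0, 8/3, 0, …
L₀ from L_f via x↦r, Dx↦r'^{-1}Dx.
Differentiate: ansatz ord ≤ ord L₀ ⇒ L.
L = (52 + 64·x + 384·x^2 + 1024·x^3 + 1024·x^4) + (-12 - 48·x)·Dx + (1 + 8·x + 16·x^2)·Dx^2  (order 2).
h: a_k = 0, -16, -96, -352/3, 320/3, 5728/15, …
ICs: h(0) = 0, h′(0) = -16.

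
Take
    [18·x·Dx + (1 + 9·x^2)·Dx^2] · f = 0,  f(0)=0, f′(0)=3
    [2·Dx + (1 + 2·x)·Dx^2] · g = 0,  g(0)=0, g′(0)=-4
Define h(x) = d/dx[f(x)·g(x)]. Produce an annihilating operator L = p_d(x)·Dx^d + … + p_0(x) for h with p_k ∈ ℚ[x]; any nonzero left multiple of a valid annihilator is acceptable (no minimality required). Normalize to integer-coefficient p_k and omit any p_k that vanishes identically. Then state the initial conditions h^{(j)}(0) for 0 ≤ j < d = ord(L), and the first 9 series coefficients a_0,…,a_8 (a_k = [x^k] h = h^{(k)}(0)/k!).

L = (792 + 3024·x + 22680·x^2 + 102384·x^3 + 174960·x^4 + 151632·x^5 + 104976·x^7) + (332 + 4752·x + 28908·x^2 + 127008·x^3 + 351216·x^4 + 542376·x^5 + 408240·x^6 + 157464·x^7 + 367416·x^8)·Dx + (44 + 916·x + 6696·x^2 + 27252·x^3 + 85860·x^4 + 193428·x^5 + 279936·x^6 + 224532·x^7 + 157464·x^8 + 209952·x^9)·Dx^2 + (10 + 76·x + 418·x^2 + 1728·x^3 + 5391·x^4 + 12960·x^5 + 24948·x^6 + 34992·x^7 + 29889·x^8 + 26244·x^9 + 26244·x^10)·Dx^3  (order 3).
h: a_k = 0, -24, 36, 80, -60, -5544/5, 6524/5, 7968, -271188/35, …
ICs: h(0) = 0, h′(0) = -24, h′′(0) = 72.

f: a_k = 0, 3, 0, -9, 0, 243/5, 0, -2187/7, 0, …
g: a_k = 0, -4, 4, -16/3, 8, -64/5, 64/3, -256/7, 64, …
f·g: L₀ = L_f ⊗_s L_g, ord ≤ 2·2.
h=h₀': d/dx-closure on L₀ ⇒ L.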